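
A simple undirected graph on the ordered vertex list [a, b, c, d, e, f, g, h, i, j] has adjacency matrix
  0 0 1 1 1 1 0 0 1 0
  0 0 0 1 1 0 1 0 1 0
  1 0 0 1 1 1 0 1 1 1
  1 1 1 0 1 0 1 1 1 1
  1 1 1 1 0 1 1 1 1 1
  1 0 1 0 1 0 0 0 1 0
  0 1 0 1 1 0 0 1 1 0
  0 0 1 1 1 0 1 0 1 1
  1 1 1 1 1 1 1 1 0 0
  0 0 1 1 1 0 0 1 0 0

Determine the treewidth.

4

A width-4 tree decomposition is:
Bags: B1 = {c, d, e, h, j}  B2 = {c, d, e, h, i}  B3 = {d, e, g, h, i}  B4 = {b, d, e, g, i}  B5 = {a, c, d, e, i}  B6 = {a, c, e, f, i}
Tree: B1–B2, B2–B3, B3–B4, B2–B5, B5–B6
Each bag holds 5 vertices, so the decomposition has width 4, which upper-bounds the treewidth. For the lower bound, the 5 vertices {c, d, e, h, j} are pairwise adjacent, and any tree decomposition puts a clique entirely inside one bag — forcing width ≥ 4. The upper and lower bounds meet at 4, so that is the treewidth.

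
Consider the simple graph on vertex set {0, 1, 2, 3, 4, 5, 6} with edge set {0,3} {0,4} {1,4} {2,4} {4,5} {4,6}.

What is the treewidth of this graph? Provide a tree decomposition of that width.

Every bag has size at most 2, so the width is 2 − 1 = 1 and tw(G) ≤ 1. Any graph with an edge has treewidth ≥ 1, and G has the edge 4–2. Hence tw(G) = 1 exactly.

Treewidth 1.
Bags: B1 = {2, 4}  B2 = {0, 4}  B3 = {0, 3}  B4 = {1, 4}  B5 = {4, 6}  B6 = {4, 5}
Tree: B1–B2, B2–B3, B1–B4, B4–B5, B4–B6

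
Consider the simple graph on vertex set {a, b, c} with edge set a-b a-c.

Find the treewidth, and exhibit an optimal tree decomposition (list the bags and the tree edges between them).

Treewidth 1.
One such decomposition:
Bags: B1 = {a, c}  B2 = {a, b}
Tree: B1–B2

The largest bag has 2 vertices, giving width 1; this decomposition certifies tw(G) ≤ 1. G has an edge, so its treewidth is at least 1. Hence tw(G) = 1 exactly.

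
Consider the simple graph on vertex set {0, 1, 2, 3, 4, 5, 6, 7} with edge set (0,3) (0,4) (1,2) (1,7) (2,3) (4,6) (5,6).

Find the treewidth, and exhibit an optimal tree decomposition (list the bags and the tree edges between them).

Every bag has size at most 2, so the width is 2 − 1 = 1 and tw(G) ≤ 1. Since G has at least one edge (e.g. 5–6), it is not an edgeless graph, so tw(G) ≥ 1. Therefore the treewidth is 1.

Treewidth 1.
One optimal decomposition is:
Bags: B1 = {5, 6}  B2 = {4, 6}  B3 = {0, 4}  B4 = {0, 3}  B5 = {2, 3}  B6 = {1, 2}  B7 = {1, 7}
Tree: B1–B2, B2–B3, B3–B4, B4–B5, B5–B6, B6–B7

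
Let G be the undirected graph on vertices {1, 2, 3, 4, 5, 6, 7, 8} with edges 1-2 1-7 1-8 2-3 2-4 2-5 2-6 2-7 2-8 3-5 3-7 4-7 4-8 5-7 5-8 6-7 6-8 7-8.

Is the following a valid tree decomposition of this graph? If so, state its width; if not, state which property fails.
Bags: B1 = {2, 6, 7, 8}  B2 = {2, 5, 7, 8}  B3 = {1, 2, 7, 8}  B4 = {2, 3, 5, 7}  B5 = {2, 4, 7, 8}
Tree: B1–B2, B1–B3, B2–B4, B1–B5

Vertex coverage: the bags together contain {1, 2, 3, 4, 5, 6, 7, 8}, the full vertex set. Edge coverage: each edge of G has both endpoints in at least one bag. Running intersection: for every vertex, the bags containing it form a connected subtree. All three properties hold, so this is a valid tree decomposition of width max|bag| − 1 = 3, and hence tw(G) ≤ 3.

Yes; width 3.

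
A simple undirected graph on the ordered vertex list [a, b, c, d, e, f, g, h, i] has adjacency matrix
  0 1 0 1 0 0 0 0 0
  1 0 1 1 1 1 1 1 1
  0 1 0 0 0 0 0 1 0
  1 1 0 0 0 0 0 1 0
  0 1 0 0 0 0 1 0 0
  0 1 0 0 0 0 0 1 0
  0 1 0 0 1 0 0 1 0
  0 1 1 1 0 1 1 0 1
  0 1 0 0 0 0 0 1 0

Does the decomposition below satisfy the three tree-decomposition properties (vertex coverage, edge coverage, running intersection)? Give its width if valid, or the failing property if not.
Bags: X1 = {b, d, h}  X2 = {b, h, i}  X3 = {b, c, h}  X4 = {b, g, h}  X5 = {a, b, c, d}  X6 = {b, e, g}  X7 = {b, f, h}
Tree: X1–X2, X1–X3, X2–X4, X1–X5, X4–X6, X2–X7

A tree decomposition must satisfy three properties: every vertex lies in some bag; for every edge, both endpoints lie together in some bag; and for every vertex, the bags containing it form a connected subtree. Here bags containing vertex c are not connected in the tree, so the decomposition is invalid.

No — bags containing vertex c are not connected in the tree.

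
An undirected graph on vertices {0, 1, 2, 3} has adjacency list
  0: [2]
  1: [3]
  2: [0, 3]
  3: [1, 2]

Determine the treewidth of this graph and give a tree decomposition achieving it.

Treewidth 1.
Bags: B1 = {0, 2}  B2 = {2, 3}  B3 = {1, 3}
Tree: B1–B2, B2–B3

The largest bag has 2 vertices, giving width 1; this decomposition certifies tw(G) ≤ 1. Since G has at least one edge (e.g. 0–2), it is not an edgeless graph, so tw(G) ≥ 1. Hence tw(G) = 1 exactly.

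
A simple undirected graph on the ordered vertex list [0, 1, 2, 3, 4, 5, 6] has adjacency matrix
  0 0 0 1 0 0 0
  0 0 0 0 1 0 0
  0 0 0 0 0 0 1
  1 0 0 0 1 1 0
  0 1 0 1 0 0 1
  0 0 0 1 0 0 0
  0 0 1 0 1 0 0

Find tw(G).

A width-1 tree decomposition is:
Bags: B1 = {3, 4}  B2 = {3, 5}  B3 = {4, 6}  B4 = {2, 6}  B5 = {1, 4}  B6 = {0, 3}
Tree: B1–B2, B1–B3, B3–B4, B3–B5, B2–B6
Every bag has size at most 2, so the width is 2 − 1 = 1 and tw(G) ≤ 1. Any graph with an edge has treewidth ≥ 1, and G has the edge 3–4. Hence tw(G) = 1 exactly.

1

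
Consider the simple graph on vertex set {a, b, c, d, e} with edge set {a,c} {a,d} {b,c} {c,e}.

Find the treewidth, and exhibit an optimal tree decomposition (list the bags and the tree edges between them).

Treewidth 1.
Bags: B1 = {c, e}  B2 = {a, c}  B3 = {a, d}  B4 = {b, c}
Tree: B1–B2, B2–B3, B2–B4

Every bag has size at most 2, so the width is 2 − 1 = 1 and tw(G) ≤ 1. Any graph with an edge has treewidth ≥ 1, and G has the edge e–c. The upper and lower bounds meet at 1, so that is the treewidth.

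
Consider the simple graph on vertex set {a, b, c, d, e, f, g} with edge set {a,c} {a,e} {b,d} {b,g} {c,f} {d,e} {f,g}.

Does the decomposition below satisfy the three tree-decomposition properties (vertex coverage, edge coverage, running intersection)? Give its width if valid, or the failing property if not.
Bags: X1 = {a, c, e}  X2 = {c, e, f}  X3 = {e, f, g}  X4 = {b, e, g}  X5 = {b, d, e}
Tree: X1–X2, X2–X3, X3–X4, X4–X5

Vertex coverage: the bags together contain {a, b, c, d, e, f, g}, the full vertex set. Edge coverage: each edge of G has both endpoints in at least one bag. Running intersection: for every vertex, the bags containing it form a connected subtree. All three properties hold, so this is a valid tree decomposition of width max|bag| − 1 = 2, and hence tw(G) ≤ 2.

Yes; width 2.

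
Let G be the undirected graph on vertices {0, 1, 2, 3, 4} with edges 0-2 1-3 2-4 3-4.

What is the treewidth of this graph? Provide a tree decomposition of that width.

Each bag holds 2 vertices, so the decomposition has width 1, which upper-bounds the treewidth. G has an edge, so its treewidth is at least 1. Therefore the treewidth is 1.

Treewidth 1.
Bags: B1 = {0, 2}  B2 = {2, 4}  B3 = {3, 4}  B4 = {1, 3}
Tree: B1–B2, B2–B3, B3–B4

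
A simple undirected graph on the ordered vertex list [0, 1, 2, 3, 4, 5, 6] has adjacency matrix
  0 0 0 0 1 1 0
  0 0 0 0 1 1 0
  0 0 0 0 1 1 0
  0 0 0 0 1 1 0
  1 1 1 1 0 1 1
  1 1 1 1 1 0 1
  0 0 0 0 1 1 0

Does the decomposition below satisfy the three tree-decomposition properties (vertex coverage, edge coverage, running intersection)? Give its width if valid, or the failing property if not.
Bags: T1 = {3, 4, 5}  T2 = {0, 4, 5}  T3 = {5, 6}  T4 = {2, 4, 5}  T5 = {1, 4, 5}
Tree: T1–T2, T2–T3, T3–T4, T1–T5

A tree decomposition must satisfy three properties: every vertex lies in some bag; for every edge, both endpoints lie together in some bag; and for every vertex, the bags containing it form a connected subtree. Here edge (4,6) lies in no bag, so the decomposition is invalid.

No — edge (4,6) lies in no bag.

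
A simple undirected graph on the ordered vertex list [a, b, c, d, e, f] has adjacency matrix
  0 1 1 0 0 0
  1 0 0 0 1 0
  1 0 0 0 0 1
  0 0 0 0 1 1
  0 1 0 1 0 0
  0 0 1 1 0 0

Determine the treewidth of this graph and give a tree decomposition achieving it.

Treewidth 2.
Bags: B1 = {c, d, f}  B2 = {a, c, d}  B3 = {a, b, d}  B4 = {b, d, e}
Tree: B1–B2, B2–B3, B3–B4

Every bag has size at most 3, so the width is 3 − 1 = 2 and tw(G) ≤ 2. For the lower bound, G contains the cycle d–f–c–a–b–e–d, so G is not a forest; only forests have treewidth ≤ 1, hence tw(G) ≥ 2. Therefore the treewidth is 2.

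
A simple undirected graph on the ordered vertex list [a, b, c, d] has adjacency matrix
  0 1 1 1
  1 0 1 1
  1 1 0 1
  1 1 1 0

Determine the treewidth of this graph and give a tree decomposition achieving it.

With just one bag of size 4, the width is 4 − 1 = 3, so tw(G) ≤ 3. For the lower bound, the 4 vertices {a, b, c, d} are pairwise adjacent, and any tree decomposition puts a clique entirely inside one bag — forcing width ≥ 3. The upper and lower bounds meet at 3, so that is the treewidth.

Treewidth 3.
Bags: B1 = {a, b, c, d}
Tree: (single bag)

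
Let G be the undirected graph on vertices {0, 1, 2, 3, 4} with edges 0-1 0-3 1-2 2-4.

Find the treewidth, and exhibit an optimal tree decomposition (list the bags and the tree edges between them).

Treewidth 1.
One such decomposition:
Bags: B1 = {2, 4}  B2 = {1, 2}  B3 = {0, 1}  B4 = {0, 3}
Tree: B1–B2, B2–B3, B3–B4

Every bag has size at most 2, so the width is 2 − 1 = 1 and tw(G) ≤ 1. Any graph with an edge has treewidth ≥ 1, and G has the edge 4–2. Combining the bounds, tw(G) = 1.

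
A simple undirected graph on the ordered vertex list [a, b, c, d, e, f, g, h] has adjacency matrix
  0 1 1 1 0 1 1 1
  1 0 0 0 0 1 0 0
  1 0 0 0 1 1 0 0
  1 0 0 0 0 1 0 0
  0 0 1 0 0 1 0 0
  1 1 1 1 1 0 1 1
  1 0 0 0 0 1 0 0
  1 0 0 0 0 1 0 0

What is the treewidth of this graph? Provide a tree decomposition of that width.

Treewidth 2.
One optimal decomposition is:
Bags: B1 = {a, b, f}  B2 = {a, f, h}  B3 = {a, d, f}  B4 = {a, c, f}  B5 = {c, e, f}  B6 = {a, f, g}
Tree: B1–B2, B2–B3, B3–B4, B4–B5, B4–B6

Every bag has size at most 3, so the width is 3 − 1 = 2 and tw(G) ≤ 2. On the other hand G contains the 3-clique {c, e, f}. A clique must lie in a single bag of any decomposition, so no decomposition can have width below 2. The upper and lower bounds meet at 2, so that is the treewidth.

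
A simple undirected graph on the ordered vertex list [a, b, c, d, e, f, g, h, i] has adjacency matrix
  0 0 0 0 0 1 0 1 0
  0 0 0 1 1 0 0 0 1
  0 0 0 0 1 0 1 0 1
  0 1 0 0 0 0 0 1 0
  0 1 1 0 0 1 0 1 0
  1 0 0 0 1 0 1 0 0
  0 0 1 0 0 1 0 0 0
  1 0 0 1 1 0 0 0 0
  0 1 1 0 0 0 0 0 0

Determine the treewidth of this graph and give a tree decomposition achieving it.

Treewidth 3.
One such decomposition:
Bags: B1 = {a, b, d, h}  B2 = {a, b, e, h}  B3 = {a, b, e, f}  B4 = {b, e, f, i}  B5 = {c, e, f, i}  B6 = {c, f, g, i}
Tree: B1–B2, B2–B3, B3–B4, B4–B5, B5–B6

The largest bag has 4 vertices, giving width 3; this decomposition certifies tw(G) ≤ 3. For the lower bound: the 4 vertex sets {a,d,h}, {b}, {e}, {c,f,g,i} are disjoint, each induces a connected subgraph, and every pair is joined by at least one edge of G. Contracting each set to a single vertex therefore yields K_{4} as a minor, and since treewidth is minor-monotone, tw(G) ≥ tw(K_{4}) = 3. Therefore the treewidth is 3.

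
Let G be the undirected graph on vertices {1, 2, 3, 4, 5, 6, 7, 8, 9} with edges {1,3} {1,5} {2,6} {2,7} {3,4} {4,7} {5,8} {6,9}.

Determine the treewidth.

A width-1 tree decomposition is:
Bags: B1 = {5, 8}  B2 = {1, 5}  B3 = {1, 3}  B4 = {3, 4}  B5 = {4, 7}  B6 = {2, 7}  B7 = {2, 6}  B8 = {6, 9}
Tree: B1–B2, B2–B3, B3–B4, B4–B5, B5–B6, B6–B7, B7–B8
Every bag has size at most 2, so the width is 2 − 1 = 1 and tw(G) ≤ 1. Any graph with an edge has treewidth ≥ 1, and G has the edge 8–5. The upper and lower bounds meet at 1, so that is the treewidth.

1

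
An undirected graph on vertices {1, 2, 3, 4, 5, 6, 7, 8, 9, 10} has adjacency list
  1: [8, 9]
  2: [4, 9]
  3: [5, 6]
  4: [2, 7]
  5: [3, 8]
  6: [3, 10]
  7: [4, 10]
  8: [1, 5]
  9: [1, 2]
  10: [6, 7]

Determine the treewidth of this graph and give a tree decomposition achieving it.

Each bag holds 3 vertices, so the decomposition has width 2, which upper-bounds the treewidth. Since 4–2–9–1–8–5–3–6–10–7–4 is a cycle in G, G is not acyclic. Forests are exactly the graphs of treewidth ≤ 1, so tw(G) ≥ 2. Hence tw(G) = 2 exactly.

Treewidth 2.
Bags: B1 = {2, 4, 9}  B2 = {1, 4, 9}  B3 = {1, 4, 8}  B4 = {4, 5, 8}  B5 = {3, 4, 5}  B6 = {3, 4, 6}  B7 = {4, 6, 10}  B8 = {4, 7, 10}
Tree: B1–B2, B2–B3, B3–B4, B4–B5, B5–B6, B6–B7, B7–B8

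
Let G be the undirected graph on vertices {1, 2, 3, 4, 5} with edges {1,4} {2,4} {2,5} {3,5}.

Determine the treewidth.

1

A width-1 tree decomposition is:
Bags: B1 = {3, 5}  B2 = {2, 5}  B3 = {2, 4}  B4 = {1, 4}
Tree: B1–B2, B2–B3, B3–B4
Every bag has size at most 2, so the width is 2 − 1 = 1 and tw(G) ≤ 1. Since G has at least one edge (e.g. 3–5), it is not an edgeless graph, so tw(G) ≥ 1. The upper and lower bounds meet at 1, so that is the treewidth.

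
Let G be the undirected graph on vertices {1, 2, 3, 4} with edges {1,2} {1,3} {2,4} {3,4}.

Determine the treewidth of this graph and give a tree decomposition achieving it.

Each bag holds 3 vertices, so the decomposition has width 2, which upper-bounds the treewidth. The edges 4–3–1–2–4 form a cycle, so G is not a tree and its treewidth is at least 2. Hence tw(G) = 2 exactly.

Treewidth 2.
Bags: B1 = {1, 3, 4}  B2 = {1, 2, 4}
Tree: B1–B2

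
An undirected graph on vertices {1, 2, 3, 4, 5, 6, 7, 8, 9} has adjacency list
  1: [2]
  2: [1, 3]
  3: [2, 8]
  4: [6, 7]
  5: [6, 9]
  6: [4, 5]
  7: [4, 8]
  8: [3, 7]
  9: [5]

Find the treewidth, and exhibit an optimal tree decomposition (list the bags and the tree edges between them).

Every bag has size at most 2, so the width is 2 − 1 = 1 and tw(G) ≤ 1. Any graph with an edge has treewidth ≥ 1, and G has the edge 9–5. Combining the bounds, tw(G) = 1.

Treewidth 1.
One optimal decomposition is:
Bags: B1 = {5, 9}  B2 = {5, 6}  B3 = {4, 6}  B4 = {4, 7}  B5 = {7, 8}  B6 = {3, 8}  B7 = {2, 3}  B8 = {1, 2}
Tree: B1–B2, B2–B3, B3–B4, B4–B5, B5–B6, B6–B7, B7–B8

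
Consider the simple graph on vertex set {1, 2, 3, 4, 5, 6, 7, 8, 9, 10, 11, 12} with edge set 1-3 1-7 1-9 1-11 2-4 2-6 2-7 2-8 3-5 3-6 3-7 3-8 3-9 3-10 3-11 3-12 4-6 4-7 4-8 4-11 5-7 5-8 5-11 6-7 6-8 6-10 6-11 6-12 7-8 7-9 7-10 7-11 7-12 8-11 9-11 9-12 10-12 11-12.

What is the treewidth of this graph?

A width-4 tree decomposition is:
Bags: B1 = {3, 6, 7, 11, 12}  B2 = {3, 7, 9, 11, 12}  B3 = {3, 6, 7, 8, 11}  B4 = {1, 3, 7, 9, 11}  B5 = {4, 6, 7, 8, 11}  B6 = {2, 4, 6, 7, 8}  B7 = {3, 6, 7, 10, 12}  B8 = {3, 5, 7, 8, 11}
Tree: B1–B2, B1–B3, B2–B4, B3–B5, B5–B6, B1–B7, B3–B8
The largest bag has 5 vertices, giving width 4; this decomposition certifies tw(G) ≤ 4. Conversely, {2, 4, 6, 7, 8} is a clique of size 5, and the vertices of any clique must share a bag in every tree decomposition; so some bag has ≥ 5 vertices and tw(G) ≥ 4. Combining the bounds, tw(G) = 4.

4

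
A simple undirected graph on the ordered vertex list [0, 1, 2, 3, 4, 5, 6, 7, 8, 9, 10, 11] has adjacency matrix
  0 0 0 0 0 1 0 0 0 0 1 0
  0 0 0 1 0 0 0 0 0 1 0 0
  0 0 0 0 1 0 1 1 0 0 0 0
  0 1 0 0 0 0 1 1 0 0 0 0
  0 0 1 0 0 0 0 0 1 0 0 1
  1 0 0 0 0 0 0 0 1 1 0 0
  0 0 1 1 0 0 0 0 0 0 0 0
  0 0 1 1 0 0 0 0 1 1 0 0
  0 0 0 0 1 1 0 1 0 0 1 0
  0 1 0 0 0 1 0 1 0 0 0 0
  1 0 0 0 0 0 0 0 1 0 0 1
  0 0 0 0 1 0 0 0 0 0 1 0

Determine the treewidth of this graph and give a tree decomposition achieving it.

Treewidth 3.
One such decomposition:
Bags: B1 = {1, 3, 6, 9}  B2 = {3, 6, 7, 9}  B3 = {2, 6, 7, 9}  B4 = {2, 5, 7, 9}  B5 = {2, 5, 7, 8}  B6 = {2, 4, 5, 8}  B7 = {0, 4, 5, 8}  B8 = {0, 4, 8, 10}  B9 = {0, 4, 10, 11}
Tree: B1–B2, B2–B3, B3–B4, B4–B5, B5–B6, B6–B7, B7–B8, B8–B9

The largest bag has 4 vertices, giving width 3; this decomposition certifies tw(G) ≤ 3. For the lower bound: the 4 vertex sets {1,3,6}, {9}, {7}, {2,4,5,8} are disjoint, each induces a connected subgraph, and every pair is joined by at least one edge of G. Contracting each set to a single vertex therefore yields K_{4} as a minor, and since treewidth is minor-monotone, tw(G) ≥ tw(K_{4}) = 3. Therefore the treewidth is 3.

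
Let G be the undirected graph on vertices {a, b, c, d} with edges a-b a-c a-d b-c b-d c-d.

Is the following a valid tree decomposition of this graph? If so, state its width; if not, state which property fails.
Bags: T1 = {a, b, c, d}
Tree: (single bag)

Vertex coverage: the bags together contain {a, b, c, d}, the full vertex set. Edge coverage: each edge of G has both endpoints in at least one bag. Running intersection: for every vertex, the bags containing it form a connected subtree. All three properties hold, so this is a valid tree decomposition of width max|bag| − 1 = 3, and hence tw(G) ≤ 3.

Yes; width 3.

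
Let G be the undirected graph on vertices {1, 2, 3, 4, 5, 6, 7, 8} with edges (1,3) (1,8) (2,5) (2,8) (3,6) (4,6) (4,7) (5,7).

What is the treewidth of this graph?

A width-2 tree decomposition is:
Bags: B1 = {2, 5, 8}  B2 = {5, 7, 8}  B3 = {4, 7, 8}  B4 = {4, 6, 8}  B5 = {3, 6, 8}  B6 = {1, 3, 8}
Tree: B1–B2, B2–B3, B3–B4, B4–B5, B5–B6
Each bag holds 3 vertices, so the decomposition has width 2, which upper-bounds the treewidth. The edges 8–2–5–7–4–6–3–1–8 form a cycle, so G is not a tree and its treewidth is at least 2. Hence tw(G) = 2 exactly.

2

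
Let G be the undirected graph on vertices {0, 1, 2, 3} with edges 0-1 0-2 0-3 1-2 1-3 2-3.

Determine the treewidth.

A width-3 tree decomposition is:
Bags: B1 = {0, 1, 2, 3}
Tree: (single bag)
A single bag containing all 4 vertices is trivially a valid decomposition of width 3. On the other hand G contains the 4-clique {0, 1, 2, 3}. A clique must lie in a single bag of any decomposition, so no decomposition can have width below 3. Hence tw(G) = 3 exactly.

3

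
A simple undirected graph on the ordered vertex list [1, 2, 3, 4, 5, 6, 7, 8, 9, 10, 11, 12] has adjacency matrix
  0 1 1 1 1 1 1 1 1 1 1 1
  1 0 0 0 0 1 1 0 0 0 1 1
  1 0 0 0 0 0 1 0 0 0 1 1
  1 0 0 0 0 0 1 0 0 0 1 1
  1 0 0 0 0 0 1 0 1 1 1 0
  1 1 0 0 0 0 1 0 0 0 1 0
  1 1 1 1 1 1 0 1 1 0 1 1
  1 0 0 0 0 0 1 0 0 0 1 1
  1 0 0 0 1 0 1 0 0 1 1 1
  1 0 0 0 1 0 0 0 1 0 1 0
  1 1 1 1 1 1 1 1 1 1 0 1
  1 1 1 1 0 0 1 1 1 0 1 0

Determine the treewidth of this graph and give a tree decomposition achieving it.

Treewidth 4.
One such decomposition:
Bags: B1 = {1, 4, 7, 11, 12}  B2 = {1, 7, 9, 11, 12}  B3 = {1, 2, 7, 11, 12}  B4 = {1, 5, 7, 9, 11}  B5 = {1, 5, 9, 10, 11}  B6 = {1, 2, 6, 7, 11}  B7 = {1, 7, 8, 11, 12}  B8 = {1, 3, 7, 11, 12}
Tree: B1–B2, B1–B3, B2–B4, B4–B5, B3–B6, B2–B7, B2–B8

Every bag has size at most 5, so the width is 5 − 1 = 4 and tw(G) ≤ 4. On the other hand G contains the 5-clique {1, 5, 9, 10, 11}. A clique must lie in a single bag of any decomposition, so no decomposition can have width below 4. Therefore the treewidth is 4.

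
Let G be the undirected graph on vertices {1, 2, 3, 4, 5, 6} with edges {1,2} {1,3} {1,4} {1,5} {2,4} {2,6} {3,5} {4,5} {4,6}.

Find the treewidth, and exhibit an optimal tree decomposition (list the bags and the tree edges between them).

Treewidth 2.
One optimal decomposition is:
Bags: B1 = {2, 4, 6}  B2 = {1, 2, 4}  B3 = {1, 4, 5}  B4 = {1, 3, 5}
Tree: B1–B2, B2–B3, B3–B4

Each bag holds 3 vertices, so the decomposition has width 2, which upper-bounds the treewidth. Conversely, {1, 3, 5} is a clique of size 3, and the vertices of any clique must share a bag in every tree decomposition; so some bag has ≥ 3 vertices and tw(G) ≥ 2. Hence tw(G) = 2 exactly.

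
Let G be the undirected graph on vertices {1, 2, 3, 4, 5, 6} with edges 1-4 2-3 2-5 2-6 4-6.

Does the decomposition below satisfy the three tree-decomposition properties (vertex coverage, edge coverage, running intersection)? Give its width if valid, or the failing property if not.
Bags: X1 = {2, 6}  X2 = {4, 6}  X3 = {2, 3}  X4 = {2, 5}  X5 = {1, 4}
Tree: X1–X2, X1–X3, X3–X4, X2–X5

Every vertex of G appears in some bag (union = {1, 2, 3, 4, 5, 6}); every edge is covered by a bag; and for each vertex v the set of bags containing v is connected in the bag tree. The decomposition is therefore valid. The largest bag has 2 vertices, so the width is 1.

Yes; width 1.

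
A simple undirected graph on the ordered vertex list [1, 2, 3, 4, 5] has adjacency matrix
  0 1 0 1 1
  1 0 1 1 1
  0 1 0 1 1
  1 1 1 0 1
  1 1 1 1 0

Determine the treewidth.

A width-3 tree decomposition is:
Bags: B1 = {1, 2, 4, 5}  B2 = {2, 3, 4, 5}
Tree: B1–B2
The largest bag has 4 vertices, giving width 3; this decomposition certifies tw(G) ≤ 3. For the lower bound, the 4 vertices {1, 2, 4, 5} are pairwise adjacent, and any tree decomposition puts a clique entirely inside one bag — forcing width ≥ 3. Combining the bounds, tw(G) = 3.

3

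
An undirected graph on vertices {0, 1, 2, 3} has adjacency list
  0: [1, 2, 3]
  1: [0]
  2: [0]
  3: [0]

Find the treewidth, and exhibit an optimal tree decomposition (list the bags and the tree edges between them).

Treewidth 1.
One such decomposition:
Bags: B1 = {0, 3}  B2 = {0, 1}  B3 = {0, 2}
Tree: B1–B2, B1–B3

The largest bag has 2 vertices, giving width 1; this decomposition certifies tw(G) ≤ 1. Any graph with an edge has treewidth ≥ 1, and G has the edge 0–3. Hence tw(G) = 1 exactly.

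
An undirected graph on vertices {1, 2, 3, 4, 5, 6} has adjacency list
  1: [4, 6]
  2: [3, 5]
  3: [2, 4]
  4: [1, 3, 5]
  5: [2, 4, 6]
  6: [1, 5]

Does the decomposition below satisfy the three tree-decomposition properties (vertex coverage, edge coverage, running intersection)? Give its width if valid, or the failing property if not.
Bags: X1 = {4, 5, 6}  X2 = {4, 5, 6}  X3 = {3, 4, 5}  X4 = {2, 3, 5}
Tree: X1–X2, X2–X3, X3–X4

No — vertex 1 appears in no bag.

A tree decomposition must satisfy three properties: every vertex lies in some bag; for every edge, both endpoints lie together in some bag; and for every vertex, the bags containing it form a connected subtree. Here vertex 1 appears in no bag, so the decomposition is invalid.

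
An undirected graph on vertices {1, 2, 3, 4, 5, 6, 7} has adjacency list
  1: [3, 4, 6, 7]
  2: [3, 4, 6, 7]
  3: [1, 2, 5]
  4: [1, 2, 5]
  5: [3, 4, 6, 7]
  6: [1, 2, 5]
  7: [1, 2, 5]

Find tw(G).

A width-3 tree decomposition is:
Bags: B1 = {1, 2, 5, 6}  B2 = {1, 2, 4, 5}  B3 = {1, 2, 3, 5}  B4 = {1, 2, 5, 7}
Tree: B1–B2, B2–B3, B3–B4
Each bag holds 4 vertices, so the decomposition has width 3, which upper-bounds the treewidth. For the lower bound: the 4 vertex sets {5,6}, {1,4}, {2}, {3} are disjoint, each induces a connected subgraph, and every pair is joined by at least one edge of G. Contracting each set to a single vertex therefore yields K_{4} as a minor, and since treewidth is minor-monotone, tw(G) ≥ tw(K_{4}) = 3. Hence tw(G) = 3 exactly.

3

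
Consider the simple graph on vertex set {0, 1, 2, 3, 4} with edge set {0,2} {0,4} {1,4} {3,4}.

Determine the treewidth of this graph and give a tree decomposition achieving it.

Each bag holds 2 vertices, so the decomposition has width 1, which upper-bounds the treewidth. Any graph with an edge has treewidth ≥ 1, and G has the edge 3–4. The upper and lower bounds meet at 1, so that is the treewidth.

Treewidth 1.
One such decomposition:
Bags: B1 = {3, 4}  B2 = {0, 4}  B3 = {0, 2}  B4 = {1, 4}
Tree: B1–B2, B2–B3, B1–B4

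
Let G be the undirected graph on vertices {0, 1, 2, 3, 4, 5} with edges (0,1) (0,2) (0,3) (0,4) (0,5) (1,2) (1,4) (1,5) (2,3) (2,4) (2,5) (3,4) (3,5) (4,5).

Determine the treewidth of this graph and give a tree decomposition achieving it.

Every bag has size at most 5, so the width is 5 − 1 = 4 and tw(G) ≤ 4. On the other hand G contains the 5-clique {0, 1, 2, 4, 5}. A clique must lie in a single bag of any decomposition, so no decomposition can have width below 4. The upper and lower bounds meet at 4, so that is the treewidth.

Treewidth 4.
One optimal decomposition is:
Bags: B1 = {0, 1, 2, 4, 5}  B2 = {0, 2, 3, 4, 5}
Tree: B1–B2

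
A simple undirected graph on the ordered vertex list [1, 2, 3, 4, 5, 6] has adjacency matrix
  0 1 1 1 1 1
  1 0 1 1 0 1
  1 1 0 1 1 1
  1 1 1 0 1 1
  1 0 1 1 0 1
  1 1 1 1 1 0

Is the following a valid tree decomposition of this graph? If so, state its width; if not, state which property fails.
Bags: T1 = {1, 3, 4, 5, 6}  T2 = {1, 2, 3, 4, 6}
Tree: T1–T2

Every vertex of G appears in some bag (union = {1, 2, 3, 4, 5, 6}); every edge is covered by a bag; and for each vertex v the set of bags containing v is connected in the bag tree. The decomposition is therefore valid. The largest bag has 5 vertices, so the width is 4.

Yes; width 4.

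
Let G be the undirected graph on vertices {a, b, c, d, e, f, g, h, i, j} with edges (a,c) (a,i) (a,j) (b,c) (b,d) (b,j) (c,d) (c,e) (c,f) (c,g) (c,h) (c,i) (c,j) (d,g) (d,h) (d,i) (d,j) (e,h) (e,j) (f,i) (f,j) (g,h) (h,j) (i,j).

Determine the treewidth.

3

A width-3 tree decomposition is:
Bags: B1 = {a, c, i, j}  B2 = {c, d, i, j}  B3 = {b, c, d, j}  B4 = {c, d, h, j}  B5 = {c, f, i, j}  B6 = {c, d, g, h}  B7 = {c, e, h, j}
Tree: B1–B2, B2–B3, B2–B4, B2–B5, B4–B6, B4–B7
Every bag has size at most 4, so the width is 4 − 1 = 3 and tw(G) ≤ 3. On the other hand G contains the 4-clique {c, d, g, h}. A clique must lie in a single bag of any decomposition, so no decomposition can have width below 3. Therefore the treewidth is 3.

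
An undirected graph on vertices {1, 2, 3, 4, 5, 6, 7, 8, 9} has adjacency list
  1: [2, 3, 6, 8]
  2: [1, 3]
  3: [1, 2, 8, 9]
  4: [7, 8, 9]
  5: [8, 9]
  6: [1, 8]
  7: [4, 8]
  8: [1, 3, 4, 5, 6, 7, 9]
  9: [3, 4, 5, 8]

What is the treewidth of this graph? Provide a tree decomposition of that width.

Every bag has size at most 3, so the width is 3 − 1 = 2 and tw(G) ≤ 2. On the other hand G contains the 3-clique {1, 3, 8}. A clique must lie in a single bag of any decomposition, so no decomposition can have width below 2. Therefore the treewidth is 2.

Treewidth 2.
One such decomposition:
Bags: B1 = {1, 3, 8}  B2 = {1, 2, 3}  B3 = {3, 8, 9}  B4 = {4, 8, 9}  B5 = {1, 6, 8}  B6 = {4, 7, 8}  B7 = {5, 8, 9}
Tree: B1–B2, B1–B3, B3–B4, B1–B5, B4–B6, B3–B7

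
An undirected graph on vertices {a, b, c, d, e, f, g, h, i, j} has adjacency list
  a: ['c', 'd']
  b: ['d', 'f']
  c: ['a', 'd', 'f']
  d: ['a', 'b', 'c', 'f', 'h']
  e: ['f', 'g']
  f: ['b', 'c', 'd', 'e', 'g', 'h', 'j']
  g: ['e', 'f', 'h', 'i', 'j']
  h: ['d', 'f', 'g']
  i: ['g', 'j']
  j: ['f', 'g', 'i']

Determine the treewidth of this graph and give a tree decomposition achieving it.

Treewidth 2.
One optimal decomposition is:
Bags: B1 = {c, d, f}  B2 = {a, c, d}  B3 = {d, f, h}  B4 = {f, g, h}  B5 = {f, g, j}  B6 = {e, f, g}  B7 = {g, i, j}  B8 = {b, d, f}
Tree: B1–B2, B1–B3, B3–B4, B4–B5, B4–B6, B5–B7, B1–B8

Every bag has size at most 3, so the width is 3 − 1 = 2 and tw(G) ≤ 2. For the lower bound, the 3 vertices {a, c, d} are pairwise adjacent, and any tree decomposition puts a clique entirely inside one bag — forcing width ≥ 2. Therefore the treewidth is 2.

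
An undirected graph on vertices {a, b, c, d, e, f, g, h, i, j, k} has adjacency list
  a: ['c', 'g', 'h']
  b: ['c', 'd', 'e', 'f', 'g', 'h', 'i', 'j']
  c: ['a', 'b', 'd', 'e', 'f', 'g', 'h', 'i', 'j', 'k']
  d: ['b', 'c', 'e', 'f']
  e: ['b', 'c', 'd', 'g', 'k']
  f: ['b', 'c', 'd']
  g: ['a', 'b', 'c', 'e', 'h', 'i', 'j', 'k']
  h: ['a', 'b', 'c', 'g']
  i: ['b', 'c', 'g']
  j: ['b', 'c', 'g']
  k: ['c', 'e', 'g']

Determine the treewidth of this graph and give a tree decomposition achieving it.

Each bag holds 4 vertices, so the decomposition has width 3, which upper-bounds the treewidth. On the other hand G contains the 4-clique {b, c, d, e}. A clique must lie in a single bag of any decomposition, so no decomposition can have width below 3. Hence tw(G) = 3 exactly.

Treewidth 3.
Bags: B1 = {b, c, d, e}  B2 = {b, c, e, g}  B3 = {b, c, d, f}  B4 = {c, e, g, k}  B5 = {b, c, g, j}  B6 = {b, c, g, h}  B7 = {b, c, g, i}  B8 = {a, c, g, h}
Tree: B1–B2, B1–B3, B2–B4, B2–B5, B5–B6, B5–B7, B6–B8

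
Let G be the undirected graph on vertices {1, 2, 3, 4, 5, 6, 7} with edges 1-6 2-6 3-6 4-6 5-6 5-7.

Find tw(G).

1

A width-1 tree decomposition is:
Bags: B1 = {2, 6}  B2 = {3, 6}  B3 = {5, 6}  B4 = {1, 6}  B5 = {5, 7}  B6 = {4, 6}
Tree: B1–B2, B2–B3, B1–B4, B3–B5, B3–B6
Each bag holds 2 vertices, so the decomposition has width 1, which upper-bounds the treewidth. Any graph with an edge has treewidth ≥ 1, and G has the edge 6–2. Combining the bounds, tw(G) = 1.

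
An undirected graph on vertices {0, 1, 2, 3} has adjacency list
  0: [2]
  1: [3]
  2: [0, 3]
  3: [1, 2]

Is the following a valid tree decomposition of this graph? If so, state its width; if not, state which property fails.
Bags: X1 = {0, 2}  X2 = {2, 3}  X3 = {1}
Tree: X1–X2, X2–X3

A tree decomposition must satisfy three properties: every vertex lies in some bag; for every edge, both endpoints lie together in some bag; and for every vertex, the bags containing it form a connected subtree. Here edge (3,1) lies in no bag, so the decomposition is invalid.

No — edge (3,1) lies in no bag.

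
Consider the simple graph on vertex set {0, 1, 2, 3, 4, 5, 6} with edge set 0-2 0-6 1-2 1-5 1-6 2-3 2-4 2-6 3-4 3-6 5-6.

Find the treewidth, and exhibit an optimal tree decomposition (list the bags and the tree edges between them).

Treewidth 2.
One such decomposition:
Bags: B1 = {2, 3, 6}  B2 = {0, 2, 6}  B3 = {1, 2, 6}  B4 = {2, 3, 4}  B5 = {1, 5, 6}
Tree: B1–B2, B2–B3, B1–B4, B3–B5

Every bag has size at most 3, so the width is 3 − 1 = 2 and tw(G) ≤ 2. On the other hand G contains the 3-clique {2, 3, 4}. A clique must lie in a single bag of any decomposition, so no decomposition can have width below 2. Therefore the treewidth is 2.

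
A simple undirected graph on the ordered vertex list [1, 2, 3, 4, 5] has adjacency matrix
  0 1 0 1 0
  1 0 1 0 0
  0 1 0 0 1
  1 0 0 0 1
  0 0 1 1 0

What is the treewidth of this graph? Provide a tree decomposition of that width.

Each bag holds 3 vertices, so the decomposition has width 2, which upper-bounds the treewidth. The edges 4–5–3–2–1–4 form a cycle, so G is not a tree and its treewidth is at least 2. Hence tw(G) = 2 exactly.

Treewidth 2.
Bags: B1 = {3, 4, 5}  B2 = {2, 3, 4}  B3 = {1, 2, 4}
Tree: B1–B2, B2–B3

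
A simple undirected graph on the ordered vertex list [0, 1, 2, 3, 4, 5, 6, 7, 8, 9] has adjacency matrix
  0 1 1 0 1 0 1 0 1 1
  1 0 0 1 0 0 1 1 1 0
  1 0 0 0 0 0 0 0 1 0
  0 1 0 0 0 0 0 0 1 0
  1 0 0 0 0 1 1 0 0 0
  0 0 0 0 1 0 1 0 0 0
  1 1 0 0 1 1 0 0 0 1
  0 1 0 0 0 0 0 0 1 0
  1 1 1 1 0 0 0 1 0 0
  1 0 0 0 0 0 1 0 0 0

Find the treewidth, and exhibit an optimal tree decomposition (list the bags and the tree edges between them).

Treewidth 2.
Bags: B1 = {0, 1, 6}  B2 = {0, 6, 9}  B3 = {0, 4, 6}  B4 = {0, 1, 8}  B5 = {1, 3, 8}  B6 = {1, 7, 8}  B7 = {0, 2, 8}  B8 = {4, 5, 6}
Tree: B1–B2, B1–B3, B1–B4, B4–B5, B4–B6, B4–B7, B3–B8

Each bag holds 3 vertices, so the decomposition has width 2, which upper-bounds the treewidth. For the lower bound, the 3 vertices {0, 1, 8} are pairwise adjacent, and any tree decomposition puts a clique entirely inside one bag — forcing width ≥ 2. Therefore the treewidth is 2.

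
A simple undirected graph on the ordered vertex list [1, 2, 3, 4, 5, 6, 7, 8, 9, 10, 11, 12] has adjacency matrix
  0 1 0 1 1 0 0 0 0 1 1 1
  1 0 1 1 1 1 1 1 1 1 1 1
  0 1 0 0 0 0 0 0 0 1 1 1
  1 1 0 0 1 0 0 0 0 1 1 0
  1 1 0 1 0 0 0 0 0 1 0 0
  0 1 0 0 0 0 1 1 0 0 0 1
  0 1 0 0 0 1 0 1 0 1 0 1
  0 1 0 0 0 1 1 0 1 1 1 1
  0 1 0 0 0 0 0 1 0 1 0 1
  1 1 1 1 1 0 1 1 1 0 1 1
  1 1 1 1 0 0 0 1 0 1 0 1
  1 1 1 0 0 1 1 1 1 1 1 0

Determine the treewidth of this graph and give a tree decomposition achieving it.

Treewidth 4.
One such decomposition:
Bags: B1 = {1, 2, 10, 11, 12}  B2 = {1, 2, 4, 10, 11}  B3 = {2, 8, 10, 11, 12}  B4 = {2, 7, 8, 10, 12}  B5 = {2, 8, 9, 10, 12}  B6 = {1, 2, 4, 5, 10}  B7 = {2, 3, 10, 11, 12}  B8 = {2, 6, 7, 8, 12}
Tree: B1–B2, B1–B3, B3–B4, B4–B5, B2–B6, B3–B7, B4–B8

Every bag has size at most 5, so the width is 5 − 1 = 4 and tw(G) ≤ 4. For the lower bound, the 5 vertices {2, 8, 9, 10, 12} are pairwise adjacent, and any tree decomposition puts a clique entirely inside one bag — forcing width ≥ 4. Combining the bounds, tw(G) = 4.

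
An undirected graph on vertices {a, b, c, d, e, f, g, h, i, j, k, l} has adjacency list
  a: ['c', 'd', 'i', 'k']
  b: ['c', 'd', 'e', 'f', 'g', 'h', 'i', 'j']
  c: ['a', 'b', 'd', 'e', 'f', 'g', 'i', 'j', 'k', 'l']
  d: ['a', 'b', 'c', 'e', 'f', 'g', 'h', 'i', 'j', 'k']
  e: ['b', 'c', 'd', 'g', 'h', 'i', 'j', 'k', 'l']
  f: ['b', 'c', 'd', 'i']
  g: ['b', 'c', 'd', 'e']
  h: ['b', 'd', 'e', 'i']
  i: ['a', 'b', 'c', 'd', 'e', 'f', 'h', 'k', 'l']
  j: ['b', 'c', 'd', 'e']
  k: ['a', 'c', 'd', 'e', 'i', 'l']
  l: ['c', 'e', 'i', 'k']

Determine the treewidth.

A width-4 tree decomposition is:
Bags: B1 = {c, d, e, i, k}  B2 = {a, c, d, i, k}  B3 = {b, c, d, e, i}  B4 = {b, c, d, f, i}  B5 = {b, c, d, e, j}  B6 = {b, d, e, h, i}  B7 = {b, c, d, e, g}  B8 = {c, e, i, k, l}
Tree: B1–B2, B1–B3, B3–B4, B3–B5, B3–B6, B5–B7, B1–B8
Each bag holds 5 vertices, so the decomposition has width 4, which upper-bounds the treewidth. For the lower bound, the 5 vertices {b, d, e, h, i} are pairwise adjacent, and any tree decomposition puts a clique entirely inside one bag — forcing width ≥ 4. Combining the bounds, tw(G) = 4.

4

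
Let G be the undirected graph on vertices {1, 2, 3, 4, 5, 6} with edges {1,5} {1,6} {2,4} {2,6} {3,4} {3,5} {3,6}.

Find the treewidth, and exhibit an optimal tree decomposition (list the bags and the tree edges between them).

Every bag has size at most 3, so the width is 3 − 1 = 2 and tw(G) ≤ 2. For the lower bound, G contains the cycle 5–1–6–3–5, so G is not a forest; only forests have treewidth ≤ 1, hence tw(G) ≥ 2. The upper and lower bounds meet at 2, so that is the treewidth.

Treewidth 2.
One such decomposition:
Bags: B1 = {1, 3, 5}  B2 = {1, 3, 6}  B3 = {3, 4, 6}  B4 = {2, 4, 6}
Tree: B1–B2, B2–B3, B3–B4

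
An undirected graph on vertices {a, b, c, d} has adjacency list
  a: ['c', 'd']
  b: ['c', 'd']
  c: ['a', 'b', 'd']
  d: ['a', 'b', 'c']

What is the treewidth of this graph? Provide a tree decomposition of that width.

Treewidth 2.
One optimal decomposition is:
Bags: B1 = {a, c, d}  B2 = {b, c, d}
Tree: B1–B2

The largest bag has 3 vertices, giving width 2; this decomposition certifies tw(G) ≤ 2. Conversely, {a, c, d} is a clique of size 3, and the vertices of any clique must share a bag in every tree decomposition; so some bag has ≥ 3 vertices and tw(G) ≥ 2. Combining the bounds, tw(G) = 2.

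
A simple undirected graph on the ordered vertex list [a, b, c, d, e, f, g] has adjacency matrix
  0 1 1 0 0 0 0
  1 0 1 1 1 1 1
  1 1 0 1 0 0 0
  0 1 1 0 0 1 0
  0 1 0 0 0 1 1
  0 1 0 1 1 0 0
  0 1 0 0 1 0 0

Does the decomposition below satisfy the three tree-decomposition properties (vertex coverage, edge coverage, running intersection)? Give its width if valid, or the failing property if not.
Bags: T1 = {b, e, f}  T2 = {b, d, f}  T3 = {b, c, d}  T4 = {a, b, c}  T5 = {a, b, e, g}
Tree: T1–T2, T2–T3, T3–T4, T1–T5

A tree decomposition must satisfy three properties: every vertex lies in some bag; for every edge, both endpoints lie together in some bag; and for every vertex, the bags containing it form a connected subtree. Here bags containing vertex a are not connected in the tree, so the decomposition is invalid.

No — bags containing vertex a are not connected in the tree.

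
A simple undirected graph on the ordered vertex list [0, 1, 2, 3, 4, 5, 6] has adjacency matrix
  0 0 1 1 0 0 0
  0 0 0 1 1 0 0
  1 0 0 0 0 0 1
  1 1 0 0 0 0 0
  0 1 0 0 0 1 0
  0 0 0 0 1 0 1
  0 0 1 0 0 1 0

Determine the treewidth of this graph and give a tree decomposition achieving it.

Each bag holds 3 vertices, so the decomposition has width 2, which upper-bounds the treewidth. For the lower bound, G contains the cycle 5–4–1–3–0–2–6–5, so G is not a forest; only forests have treewidth ≤ 1, hence tw(G) ≥ 2. Combining the bounds, tw(G) = 2.

Treewidth 2.
One such decomposition:
Bags: B1 = {1, 4, 5}  B2 = {1, 3, 5}  B3 = {0, 3, 5}  B4 = {0, 2, 5}  B5 = {2, 5, 6}
Tree: B1–B2, B2–B3, B3–B4, B4–B5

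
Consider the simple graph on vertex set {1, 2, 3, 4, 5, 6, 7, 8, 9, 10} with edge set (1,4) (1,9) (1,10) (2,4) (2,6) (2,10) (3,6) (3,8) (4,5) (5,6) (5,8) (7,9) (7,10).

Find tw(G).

A width-2 tree decomposition is:
Bags: B1 = {1, 7, 9}  B2 = {1, 7, 10}  B3 = {1, 4, 10}  B4 = {2, 4, 10}  B5 = {2, 4, 5}  B6 = {2, 5, 6}  B7 = {5, 6, 8}  B8 = {3, 6, 8}
Tree: B1–B2, B2–B3, B3–B4, B4–B5, B5–B6, B6–B7, B7–B8
Every bag has size at most 3, so the width is 3 − 1 = 2 and tw(G) ≤ 2. For the lower bound, G contains the cycle 9–7–10–1–9, so G is not a forest; only forests have treewidth ≤ 1, hence tw(G) ≥ 2. Hence tw(G) = 2 exactly.

2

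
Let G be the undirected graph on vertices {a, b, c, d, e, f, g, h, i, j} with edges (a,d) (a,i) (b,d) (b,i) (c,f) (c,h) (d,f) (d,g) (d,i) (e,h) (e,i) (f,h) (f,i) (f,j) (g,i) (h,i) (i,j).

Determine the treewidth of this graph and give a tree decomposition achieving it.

Treewidth 2.
Bags: B1 = {f, h, i}  B2 = {c, f, h}  B3 = {f, i, j}  B4 = {e, h, i}  B5 = {d, f, i}  B6 = {b, d, i}  B7 = {a, d, i}  B8 = {d, g, i}
Tree: B1–B2, B1–B3, B1–B4, B1–B5, B5–B6, B5–B7, B6–B8

Every bag has size at most 3, so the width is 3 − 1 = 2 and tw(G) ≤ 2. On the other hand G contains the 3-clique {c, f, h}. A clique must lie in a single bag of any decomposition, so no decomposition can have width below 2. Hence tw(G) = 2 exactly.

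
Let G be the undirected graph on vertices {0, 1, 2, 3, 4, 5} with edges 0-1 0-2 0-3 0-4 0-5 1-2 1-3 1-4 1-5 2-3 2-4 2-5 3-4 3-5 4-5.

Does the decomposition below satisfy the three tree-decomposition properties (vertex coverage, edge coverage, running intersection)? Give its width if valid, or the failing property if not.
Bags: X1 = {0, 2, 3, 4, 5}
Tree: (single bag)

No — vertex 1 appears in no bag.

A tree decomposition must satisfy three properties: every vertex lies in some bag; for every edge, both endpoints lie together in some bag; and for every vertex, the bags containing it form a connected subtree. Here vertex 1 appears in no bag, so the decomposition is invalid.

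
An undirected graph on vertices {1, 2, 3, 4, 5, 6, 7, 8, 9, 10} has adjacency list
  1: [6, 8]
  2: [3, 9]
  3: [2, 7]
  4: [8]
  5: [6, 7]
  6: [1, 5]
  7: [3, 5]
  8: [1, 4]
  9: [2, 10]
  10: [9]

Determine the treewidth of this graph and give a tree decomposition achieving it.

Every bag has size at most 2, so the width is 2 − 1 = 1 and tw(G) ≤ 1. Since G has at least one edge (e.g. 4–8), it is not an edgeless graph, so tw(G) ≥ 1. Hence tw(G) = 1 exactly.

Treewidth 1.
Bags: B1 = {4, 8}  B2 = {1, 8}  B3 = {1, 6}  B4 = {5, 6}  B5 = {5, 7}  B6 = {3, 7}  B7 = {2, 3}  B8 = {2, 9}  B9 = {9, 10}
Tree: B1–B2, B2–B3, B3–B4, B4–B5, B5–B6, B6–B7, B7–B8, B8–B9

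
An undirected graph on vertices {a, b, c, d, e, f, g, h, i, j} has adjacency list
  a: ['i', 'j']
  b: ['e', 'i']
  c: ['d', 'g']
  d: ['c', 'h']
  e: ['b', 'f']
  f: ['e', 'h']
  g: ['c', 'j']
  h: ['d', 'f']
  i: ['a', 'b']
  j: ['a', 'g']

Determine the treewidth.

A width-2 tree decomposition is:
Bags: B1 = {c, d, h}  B2 = {c, f, h}  B3 = {c, e, f}  B4 = {b, c, e}  B5 = {b, c, i}  B6 = {a, c, i}  B7 = {a, c, j}  B8 = {c, g, j}
Tree: B1–B2, B2–B3, B3–B4, B4–B5, B5–B6, B6–B7, B7–B8
The largest bag has 3 vertices, giving width 2; this decomposition certifies tw(G) ≤ 2. For the lower bound, G contains the cycle c–d–h–f–e–b–i–a–j–g–c, so G is not a forest; only forests have treewidth ≤ 1, hence tw(G) ≥ 2. Therefore the treewidth is 2.

2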